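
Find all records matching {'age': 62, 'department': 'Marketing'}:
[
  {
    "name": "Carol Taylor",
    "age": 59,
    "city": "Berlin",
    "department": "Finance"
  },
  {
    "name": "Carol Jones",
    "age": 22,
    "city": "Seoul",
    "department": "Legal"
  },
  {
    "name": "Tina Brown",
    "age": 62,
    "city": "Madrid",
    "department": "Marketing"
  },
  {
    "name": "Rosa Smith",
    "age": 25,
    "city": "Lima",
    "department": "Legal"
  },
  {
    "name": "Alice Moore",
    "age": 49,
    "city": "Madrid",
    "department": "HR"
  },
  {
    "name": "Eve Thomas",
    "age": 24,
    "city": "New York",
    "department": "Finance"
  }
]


Search criteria: {'age': 62, 'department': 'Marketing'}

Checking 6 records:
  Carol Taylor: {age: 59, department: Finance}
  Carol Jones: {age: 22, department: Legal}
  Tina Brown: {age: 62, department: Marketing} <-- MATCH
  Rosa Smith: {age: 25, department: Legal}
  Alice Moore: {age: 49, department: HR}
  Eve Thomas: {age: 24, department: Finance}

Matches: ["Tina Brown"]

["Tina Brown"]


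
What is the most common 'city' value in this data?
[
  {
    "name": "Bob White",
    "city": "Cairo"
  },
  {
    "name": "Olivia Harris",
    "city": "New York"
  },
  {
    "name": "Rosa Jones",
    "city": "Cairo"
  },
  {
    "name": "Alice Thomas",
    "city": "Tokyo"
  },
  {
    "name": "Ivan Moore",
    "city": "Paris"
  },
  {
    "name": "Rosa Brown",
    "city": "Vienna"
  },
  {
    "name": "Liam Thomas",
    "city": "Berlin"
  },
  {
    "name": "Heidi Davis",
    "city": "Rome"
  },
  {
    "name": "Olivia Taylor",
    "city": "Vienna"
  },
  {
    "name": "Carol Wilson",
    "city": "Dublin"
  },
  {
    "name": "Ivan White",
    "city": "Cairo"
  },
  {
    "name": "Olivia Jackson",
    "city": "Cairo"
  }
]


Counting 'city' values across 12 records:

  Cairo: 4 ####
  Vienna: 2 ##
  New York: 1 #
  Tokyo: 1 #
  Paris: 1 #
  Berlin: 1 #
  Rome: 1 #
  Dublin: 1 #

Most common: Cairo (4 times)

Cairo (4 times)


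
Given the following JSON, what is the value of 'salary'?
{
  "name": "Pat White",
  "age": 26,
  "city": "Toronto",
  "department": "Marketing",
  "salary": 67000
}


Looking up field 'salary'
Value: 67000

67000


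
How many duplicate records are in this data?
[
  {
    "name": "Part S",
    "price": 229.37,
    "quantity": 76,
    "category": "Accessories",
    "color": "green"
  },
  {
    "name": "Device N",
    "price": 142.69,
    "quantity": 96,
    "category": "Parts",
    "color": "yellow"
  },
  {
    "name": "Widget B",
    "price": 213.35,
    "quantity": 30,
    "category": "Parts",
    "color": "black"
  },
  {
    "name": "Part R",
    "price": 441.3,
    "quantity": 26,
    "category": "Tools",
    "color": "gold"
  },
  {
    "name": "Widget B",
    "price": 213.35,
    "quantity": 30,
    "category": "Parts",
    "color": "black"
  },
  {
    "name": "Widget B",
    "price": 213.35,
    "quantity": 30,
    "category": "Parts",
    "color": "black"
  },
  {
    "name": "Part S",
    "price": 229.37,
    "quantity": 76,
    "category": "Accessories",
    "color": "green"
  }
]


Checking 7 records for duplicates:

  Row 1: Part S ($229.37, qty 76)
  Row 2: Device N ($142.69, qty 96)
  Row 3: Widget B ($213.35, qty 30)
  Row 4: Part R ($441.3, qty 26)
  Row 5: Widget B ($213.35, qty 30) <-- DUPLICATE
  Row 6: Widget B ($213.35, qty 30) <-- DUPLICATE
  Row 7: Part S ($229.37, qty 76) <-- DUPLICATE

Duplicates found: 3
Unique records: 4

3 duplicates, 4 unique


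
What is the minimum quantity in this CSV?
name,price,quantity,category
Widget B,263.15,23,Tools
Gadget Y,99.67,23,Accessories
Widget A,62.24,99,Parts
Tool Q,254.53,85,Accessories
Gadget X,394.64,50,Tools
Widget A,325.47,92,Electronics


Computing minimum quantity:
Values: [23, 23, 99, 85, 50, 92]
Min = 23

23


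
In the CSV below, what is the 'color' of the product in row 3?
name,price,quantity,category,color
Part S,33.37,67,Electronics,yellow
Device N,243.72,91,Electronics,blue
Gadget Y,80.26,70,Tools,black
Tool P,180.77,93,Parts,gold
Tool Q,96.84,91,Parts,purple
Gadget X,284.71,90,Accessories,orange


Query: Row 3 ('Gadget Y'), column 'color'
Value: black

black


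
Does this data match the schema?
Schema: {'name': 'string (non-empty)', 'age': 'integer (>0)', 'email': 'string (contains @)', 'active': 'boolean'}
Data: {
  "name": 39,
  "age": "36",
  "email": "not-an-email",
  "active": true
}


Validating each field against schema:
  name: FAIL (39 is not a string)
  age: FAIL ("36" is not an integer)
  email: FAIL ("not-an-email" does not contain @)
  active: OK (boolean)

Result: INVALID (3 errors: name, age, email)

INVALID (3 errors: name, age, email)


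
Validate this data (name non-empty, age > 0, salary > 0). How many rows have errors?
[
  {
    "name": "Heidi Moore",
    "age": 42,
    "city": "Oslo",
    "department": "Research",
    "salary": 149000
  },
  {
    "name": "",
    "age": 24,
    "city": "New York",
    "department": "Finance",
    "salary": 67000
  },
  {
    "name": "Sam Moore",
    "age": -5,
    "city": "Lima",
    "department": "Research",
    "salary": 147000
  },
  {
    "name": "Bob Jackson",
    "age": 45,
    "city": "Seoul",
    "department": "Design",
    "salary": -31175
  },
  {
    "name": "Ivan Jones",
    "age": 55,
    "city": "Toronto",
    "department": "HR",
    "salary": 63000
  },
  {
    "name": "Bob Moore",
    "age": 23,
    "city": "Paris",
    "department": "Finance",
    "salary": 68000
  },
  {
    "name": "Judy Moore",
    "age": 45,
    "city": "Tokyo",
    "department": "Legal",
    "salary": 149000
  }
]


Validating 7 records:
Rules: name non-empty, age > 0, salary > 0

  Row 1 (Heidi Moore): OK
  Row 2 (???): empty name
  Row 3 (Sam Moore): negative age: -5
  Row 4 (Bob Jackson): negative salary: -31175
  Row 5 (Ivan Jones): OK
  Row 6 (Bob Moore): OK
  Row 7 (Judy Moore): OK

Total errors: 3

3 errors


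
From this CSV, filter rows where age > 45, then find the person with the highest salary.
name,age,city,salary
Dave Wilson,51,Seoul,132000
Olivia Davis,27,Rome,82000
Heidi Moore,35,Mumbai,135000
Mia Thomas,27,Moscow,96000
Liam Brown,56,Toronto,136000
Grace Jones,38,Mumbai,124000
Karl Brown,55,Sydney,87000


Filter: age > 45
Sort by: salary (descending)

Filtered records (3):
  Liam Brown, age 56, salary $136000
  Dave Wilson, age 51, salary $132000
  Karl Brown, age 55, salary $87000

Highest salary: Liam Brown ($136000)

Liam Brown


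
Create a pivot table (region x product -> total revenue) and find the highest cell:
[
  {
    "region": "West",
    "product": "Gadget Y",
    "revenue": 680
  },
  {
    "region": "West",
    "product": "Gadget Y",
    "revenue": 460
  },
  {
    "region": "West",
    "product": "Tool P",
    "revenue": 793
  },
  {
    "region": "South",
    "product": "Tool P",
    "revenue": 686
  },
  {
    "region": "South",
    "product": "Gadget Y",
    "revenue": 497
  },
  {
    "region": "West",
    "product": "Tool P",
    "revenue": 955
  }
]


Pivot: region (rows) x product (columns) -> total revenue

     Gadget Y      Tool P      
South          497           686  
West          1140          1748  

Highest: West / Tool P = $1748

West / Tool P = $1748


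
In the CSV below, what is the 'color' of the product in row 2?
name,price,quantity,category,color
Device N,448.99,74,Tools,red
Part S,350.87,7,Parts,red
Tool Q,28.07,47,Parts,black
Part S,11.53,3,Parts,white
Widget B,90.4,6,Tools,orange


Query: Row 2 ('Part S'), column 'color'
Value: red

red


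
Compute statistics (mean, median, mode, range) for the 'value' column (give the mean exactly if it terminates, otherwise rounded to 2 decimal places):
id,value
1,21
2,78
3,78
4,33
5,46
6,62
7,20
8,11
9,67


Data: [21, 78, 78, 33, 46, 62, 20, 11, 67]
Count: 9
Sum: 416
Mean: 416/9 ≈ 46.22 (rounded to 2 decimal places)
Sorted: [11, 20, 21, 33, 46, 62, 67, 78, 78]
Median: 46.0
Mode: 78 (2 times)
Range: 78 - 11 = 67
Min: 11, Max: 78

mean≈46.22, median=46.0, mode=78, range=67


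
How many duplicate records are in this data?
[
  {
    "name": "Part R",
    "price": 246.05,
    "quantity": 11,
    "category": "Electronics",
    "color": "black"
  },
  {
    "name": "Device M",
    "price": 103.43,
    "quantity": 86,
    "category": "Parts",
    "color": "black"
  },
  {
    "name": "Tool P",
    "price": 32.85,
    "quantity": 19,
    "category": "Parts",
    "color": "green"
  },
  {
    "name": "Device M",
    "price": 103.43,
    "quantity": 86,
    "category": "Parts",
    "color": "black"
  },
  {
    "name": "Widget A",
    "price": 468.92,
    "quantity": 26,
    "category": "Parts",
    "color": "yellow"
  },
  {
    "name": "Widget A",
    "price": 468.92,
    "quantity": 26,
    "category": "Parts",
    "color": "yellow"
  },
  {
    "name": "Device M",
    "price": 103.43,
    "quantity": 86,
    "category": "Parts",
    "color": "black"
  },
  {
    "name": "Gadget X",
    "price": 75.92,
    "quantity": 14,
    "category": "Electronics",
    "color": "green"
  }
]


Checking 8 records for duplicates:

  Row 1: Part R ($246.05, qty 11)
  Row 2: Device M ($103.43, qty 86)
  Row 3: Tool P ($32.85, qty 19)
  Row 4: Device M ($103.43, qty 86) <-- DUPLICATE
  Row 5: Widget A ($468.92, qty 26)
  Row 6: Widget A ($468.92, qty 26) <-- DUPLICATE
  Row 7: Device M ($103.43, qty 86) <-- DUPLICATE
  Row 8: Gadget X ($75.92, qty 14)

Duplicates found: 3
Unique records: 5

3 duplicates, 5 unique


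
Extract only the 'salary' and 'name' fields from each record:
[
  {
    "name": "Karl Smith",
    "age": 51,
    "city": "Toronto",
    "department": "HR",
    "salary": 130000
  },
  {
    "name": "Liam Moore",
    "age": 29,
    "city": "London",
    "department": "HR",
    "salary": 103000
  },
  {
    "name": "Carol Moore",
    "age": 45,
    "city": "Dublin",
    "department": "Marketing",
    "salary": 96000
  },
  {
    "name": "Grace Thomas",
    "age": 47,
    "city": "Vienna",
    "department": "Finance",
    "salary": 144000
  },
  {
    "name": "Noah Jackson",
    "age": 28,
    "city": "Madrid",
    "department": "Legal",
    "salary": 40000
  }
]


Original: 5 records with fields: name, age, city, department, salary
Keep: ['salary', 'name']
Drop: ['age', 'city', 'department']
Result: 5 records, 2 fields each

[
  {
    "salary": 130000,
    "name": "Karl Smith"
  },
  {
    "salary": 103000,
    "name": "Liam Moore"
  },
  {
    "salary": 96000,
    "name": "Carol Moore"
  },
  {
    "salary": 144000,
    "name": "Grace Thomas"
  },
  {
    "salary": 40000,
    "name": "Noah Jackson"
  }
]


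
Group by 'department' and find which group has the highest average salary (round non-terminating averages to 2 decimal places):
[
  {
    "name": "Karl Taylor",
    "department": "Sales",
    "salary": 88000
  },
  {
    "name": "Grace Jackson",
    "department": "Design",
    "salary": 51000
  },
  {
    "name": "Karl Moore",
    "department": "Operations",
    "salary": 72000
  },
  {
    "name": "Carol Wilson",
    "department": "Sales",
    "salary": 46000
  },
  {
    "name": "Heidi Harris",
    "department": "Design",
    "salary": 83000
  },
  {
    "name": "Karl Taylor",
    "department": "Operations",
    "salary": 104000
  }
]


Group by: department

Groups:
  Design: 2 people, avg salary = 134000/2 = $67000
  Operations: 2 people, avg salary = 176000/2 = $88000
  Sales: 2 people, avg salary = 134000/2 = $67000

Highest average salary: Operations ($88000)

Operations ($88000)


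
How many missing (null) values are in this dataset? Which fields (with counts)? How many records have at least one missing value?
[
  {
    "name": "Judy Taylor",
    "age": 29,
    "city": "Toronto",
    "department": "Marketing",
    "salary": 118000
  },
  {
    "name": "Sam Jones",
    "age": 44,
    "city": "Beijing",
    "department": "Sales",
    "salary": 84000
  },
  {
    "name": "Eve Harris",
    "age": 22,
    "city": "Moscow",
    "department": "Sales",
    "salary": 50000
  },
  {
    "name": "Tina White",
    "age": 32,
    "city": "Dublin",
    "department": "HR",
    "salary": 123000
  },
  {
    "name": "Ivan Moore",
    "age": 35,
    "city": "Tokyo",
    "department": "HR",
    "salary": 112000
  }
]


Checking for missing (null) values in 5 records:

  Judy Taylor: complete
  Sam Jones: complete
  Eve Harris: complete
  Tina White: complete
  Ivan Moore: complete

Per field:
  name: 0 missing
  age: 0 missing
  city: 0 missing
  department: 0 missing
  salary: 0 missing

Total missing values: 0
Records with any missing: 0

0 missing values (none); 0 incomplete records


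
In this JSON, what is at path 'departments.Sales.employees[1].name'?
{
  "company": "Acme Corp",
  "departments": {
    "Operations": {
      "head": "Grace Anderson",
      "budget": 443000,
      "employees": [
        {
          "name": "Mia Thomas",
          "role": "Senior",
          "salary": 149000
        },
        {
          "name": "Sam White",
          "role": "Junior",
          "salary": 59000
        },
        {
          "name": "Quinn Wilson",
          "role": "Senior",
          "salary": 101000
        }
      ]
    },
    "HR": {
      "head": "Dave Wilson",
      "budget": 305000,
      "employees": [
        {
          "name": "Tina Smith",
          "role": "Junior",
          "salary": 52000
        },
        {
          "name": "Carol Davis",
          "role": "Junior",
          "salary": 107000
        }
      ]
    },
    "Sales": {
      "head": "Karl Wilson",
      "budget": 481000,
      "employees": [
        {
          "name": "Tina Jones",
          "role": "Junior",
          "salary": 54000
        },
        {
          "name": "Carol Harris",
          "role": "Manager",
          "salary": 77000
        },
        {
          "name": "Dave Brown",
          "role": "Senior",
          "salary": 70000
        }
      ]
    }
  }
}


Path: departments.Sales.employees[1].name

Navigate:
  -> departments
  -> Sales
  -> employees[1].name = 'Carol Harris'

Carol Harris


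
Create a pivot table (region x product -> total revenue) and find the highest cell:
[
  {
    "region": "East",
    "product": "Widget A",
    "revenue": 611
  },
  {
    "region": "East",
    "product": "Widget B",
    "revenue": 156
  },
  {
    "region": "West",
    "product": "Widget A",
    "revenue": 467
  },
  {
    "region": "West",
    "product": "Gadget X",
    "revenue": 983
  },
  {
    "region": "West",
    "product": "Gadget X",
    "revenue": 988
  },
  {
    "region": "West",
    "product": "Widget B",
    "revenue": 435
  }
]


Pivot: region (rows) x product (columns) -> total revenue

     Gadget X      Widget A      Widget B    
East             0           611           156  
West          1971           467           435  

Highest: West / Gadget X = $1971

West / Gadget X = $1971


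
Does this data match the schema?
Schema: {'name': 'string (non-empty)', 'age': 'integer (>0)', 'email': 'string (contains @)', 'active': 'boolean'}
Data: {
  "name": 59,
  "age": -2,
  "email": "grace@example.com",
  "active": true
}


Validating each field against schema:
  name: FAIL (59 is not a string)
  age: FAIL (-2 is not > 0)
  email: OK (string with @)
  active: OK (boolean)

Result: INVALID (2 errors: name, age)

INVALID (2 errors: name, age)


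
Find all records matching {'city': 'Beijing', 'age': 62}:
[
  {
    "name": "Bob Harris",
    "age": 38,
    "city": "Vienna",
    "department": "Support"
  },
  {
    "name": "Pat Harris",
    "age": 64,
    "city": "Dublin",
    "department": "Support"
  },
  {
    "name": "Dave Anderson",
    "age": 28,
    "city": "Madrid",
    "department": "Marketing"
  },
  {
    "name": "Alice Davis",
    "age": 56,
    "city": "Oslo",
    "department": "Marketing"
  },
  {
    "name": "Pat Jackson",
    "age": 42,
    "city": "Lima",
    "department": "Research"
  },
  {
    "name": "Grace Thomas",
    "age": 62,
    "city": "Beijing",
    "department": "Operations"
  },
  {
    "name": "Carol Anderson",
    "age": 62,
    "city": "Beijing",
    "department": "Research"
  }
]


Search criteria: {'city': 'Beijing', 'age': 62}

Checking 7 records:
  Bob Harris: {city: Vienna, age: 38}
  Pat Harris: {city: Dublin, age: 64}
  Dave Anderson: {city: Madrid, age: 28}
  Alice Davis: {city: Oslo, age: 56}
  Pat Jackson: {city: Lima, age: 42}
  Grace Thomas: {city: Beijing, age: 62} <-- MATCH
  Carol Anderson: {city: Beijing, age: 62} <-- MATCH

Matches: ["Grace Thomas", "Carol Anderson"]

["Grace Thomas", "Carol Anderson"]


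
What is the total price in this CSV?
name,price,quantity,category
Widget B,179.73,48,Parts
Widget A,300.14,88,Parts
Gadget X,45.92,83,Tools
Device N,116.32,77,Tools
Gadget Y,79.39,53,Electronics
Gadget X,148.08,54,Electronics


Computing total price:
Values: [179.73, 300.14, 45.92, 116.32, 79.39, 148.08]
Sum = 869.58

869.58


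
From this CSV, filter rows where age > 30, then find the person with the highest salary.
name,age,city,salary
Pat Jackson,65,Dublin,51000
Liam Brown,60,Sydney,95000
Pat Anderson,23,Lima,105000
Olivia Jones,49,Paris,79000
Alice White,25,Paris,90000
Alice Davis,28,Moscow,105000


Filter: age > 30
Sort by: salary (descending)

Filtered records (3):
  Liam Brown, age 60, salary $95000
  Olivia Jones, age 49, salary $79000
  Pat Jackson, age 65, salary $51000

Highest salary: Liam Brown ($95000)

Liam Brown


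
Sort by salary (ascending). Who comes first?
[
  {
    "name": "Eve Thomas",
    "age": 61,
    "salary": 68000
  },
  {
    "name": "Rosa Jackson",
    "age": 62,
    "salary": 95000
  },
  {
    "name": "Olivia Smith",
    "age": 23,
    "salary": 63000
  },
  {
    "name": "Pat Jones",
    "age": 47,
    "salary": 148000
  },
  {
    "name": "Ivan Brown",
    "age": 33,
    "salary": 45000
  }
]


Sort by: salary (ascending)

Sorted order:
  1. Ivan Brown (salary = 45000)
  2. Olivia Smith (salary = 63000)
  3. Eve Thomas (salary = 68000)
  4. Rosa Jackson (salary = 95000)
  5. Pat Jones (salary = 148000)

First: Ivan Brown

Ivan Brown


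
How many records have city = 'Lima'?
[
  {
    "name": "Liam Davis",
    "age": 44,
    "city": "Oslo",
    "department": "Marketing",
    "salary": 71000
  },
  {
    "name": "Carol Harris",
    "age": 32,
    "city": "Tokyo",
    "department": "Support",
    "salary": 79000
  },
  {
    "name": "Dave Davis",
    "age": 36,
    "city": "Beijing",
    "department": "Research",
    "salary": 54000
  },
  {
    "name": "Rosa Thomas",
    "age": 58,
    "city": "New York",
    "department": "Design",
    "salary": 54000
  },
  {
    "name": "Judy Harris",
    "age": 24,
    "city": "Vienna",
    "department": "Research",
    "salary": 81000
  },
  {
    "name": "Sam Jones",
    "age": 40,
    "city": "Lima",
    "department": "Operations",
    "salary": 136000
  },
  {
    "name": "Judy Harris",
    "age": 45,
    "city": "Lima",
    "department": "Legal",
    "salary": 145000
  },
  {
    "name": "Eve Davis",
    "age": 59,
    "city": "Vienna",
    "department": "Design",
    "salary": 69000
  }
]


Data: 8 records
Condition: city = 'Lima'

Checking each record:
  Liam Davis: Oslo
  Carol Harris: Tokyo
  Dave Davis: Beijing
  Rosa Thomas: New York
  Judy Harris: Vienna
  Sam Jones: Lima MATCH
  Judy Harris: Lima MATCH
  Eve Davis: Vienna

Count: 2

2


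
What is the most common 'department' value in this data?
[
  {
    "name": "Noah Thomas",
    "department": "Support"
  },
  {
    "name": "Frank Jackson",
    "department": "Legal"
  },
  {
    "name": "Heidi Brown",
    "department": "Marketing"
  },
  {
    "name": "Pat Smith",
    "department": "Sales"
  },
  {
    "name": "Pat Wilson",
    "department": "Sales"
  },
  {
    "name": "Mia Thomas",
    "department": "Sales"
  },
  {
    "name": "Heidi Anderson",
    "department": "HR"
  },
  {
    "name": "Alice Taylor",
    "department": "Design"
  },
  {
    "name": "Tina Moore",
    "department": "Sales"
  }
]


Counting 'department' values across 9 records:

  Sales: 4 ####
  Support: 1 #
  Legal: 1 #
  Marketing: 1 #
  HR: 1 #
  Design: 1 #

Most common: Sales (4 times)

Sales (4 times)


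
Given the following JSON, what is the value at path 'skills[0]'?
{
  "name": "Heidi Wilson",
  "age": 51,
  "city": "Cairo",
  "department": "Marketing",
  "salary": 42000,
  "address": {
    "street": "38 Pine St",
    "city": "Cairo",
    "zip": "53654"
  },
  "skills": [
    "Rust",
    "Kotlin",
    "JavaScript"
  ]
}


Query: skills[0]
Path: skills -> first element
Value: Rust

Rust


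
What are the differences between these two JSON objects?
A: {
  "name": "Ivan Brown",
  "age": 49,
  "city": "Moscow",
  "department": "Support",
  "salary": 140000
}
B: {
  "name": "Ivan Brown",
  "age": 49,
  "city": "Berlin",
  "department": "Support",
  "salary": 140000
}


Comparing each field (in key order):
  name: same
  age: same
  city: DIFFERENT
  department: same
  salary: same
Differences:
  city: Moscow -> Berlin

1 field(s) changed

1 change: city


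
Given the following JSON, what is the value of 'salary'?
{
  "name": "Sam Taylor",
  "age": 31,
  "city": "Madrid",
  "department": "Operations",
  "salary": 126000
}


Looking up field 'salary'
Value: 126000

126000


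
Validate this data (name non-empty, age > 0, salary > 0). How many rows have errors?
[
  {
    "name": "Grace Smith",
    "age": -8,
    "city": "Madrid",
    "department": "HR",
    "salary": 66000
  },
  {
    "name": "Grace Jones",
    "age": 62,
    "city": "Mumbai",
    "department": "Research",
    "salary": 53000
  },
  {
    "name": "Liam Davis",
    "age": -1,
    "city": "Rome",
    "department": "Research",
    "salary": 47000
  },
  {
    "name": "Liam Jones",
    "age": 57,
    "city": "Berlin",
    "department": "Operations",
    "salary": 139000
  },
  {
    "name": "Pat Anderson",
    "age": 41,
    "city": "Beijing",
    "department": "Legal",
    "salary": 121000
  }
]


Validating 5 records:
Rules: name non-empty, age > 0, salary > 0

  Row 1 (Grace Smith): negative age: -8
  Row 2 (Grace Jones): OK
  Row 3 (Liam Davis): negative age: -1
  Row 4 (Liam Jones): OK
  Row 5 (Pat Anderson): OK

Total errors: 2

2 errors


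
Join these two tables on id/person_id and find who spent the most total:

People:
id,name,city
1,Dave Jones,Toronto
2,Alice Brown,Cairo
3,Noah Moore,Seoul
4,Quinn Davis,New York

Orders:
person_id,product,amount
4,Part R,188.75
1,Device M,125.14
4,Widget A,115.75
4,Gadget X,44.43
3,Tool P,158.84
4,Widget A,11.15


Join on: people.id = orders.person_id

Joined rows:
  Quinn Davis (New York) bought Part R for $188.75
  Dave Jones (Toronto) bought Device M for $125.14
  Quinn Davis (New York) bought Widget A for $115.75
  Quinn Davis (New York) bought Gadget X for $44.43
  Noah Moore (Seoul) bought Tool P for $158.84
  Quinn Davis (New York) bought Widget A for $11.15

Total per person:
  Quinn Davis: $360.08
  Noah Moore: $158.84
  Dave Jones: $125.14

Top spender: Quinn Davis ($360.08)

Quinn Davis ($360.08)


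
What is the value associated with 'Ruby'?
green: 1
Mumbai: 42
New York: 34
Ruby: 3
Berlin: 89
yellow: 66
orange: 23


Looking up key 'Ruby'
Value: 3

3


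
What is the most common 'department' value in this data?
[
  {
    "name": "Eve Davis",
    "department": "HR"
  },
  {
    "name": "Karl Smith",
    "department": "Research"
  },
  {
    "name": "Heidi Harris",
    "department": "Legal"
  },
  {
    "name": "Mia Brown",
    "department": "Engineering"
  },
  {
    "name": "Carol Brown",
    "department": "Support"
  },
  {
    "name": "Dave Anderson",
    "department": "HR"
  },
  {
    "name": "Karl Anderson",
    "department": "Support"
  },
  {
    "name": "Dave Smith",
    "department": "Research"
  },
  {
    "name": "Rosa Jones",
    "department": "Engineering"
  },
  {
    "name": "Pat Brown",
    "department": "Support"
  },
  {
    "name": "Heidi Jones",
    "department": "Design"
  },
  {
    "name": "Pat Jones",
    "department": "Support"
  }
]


Counting 'department' values across 12 records:

  Support: 4 ####
  HR: 2 ##
  Research: 2 ##
  Engineering: 2 ##
  Legal: 1 #
  Design: 1 #

Most common: Support (4 times)

Support (4 times)


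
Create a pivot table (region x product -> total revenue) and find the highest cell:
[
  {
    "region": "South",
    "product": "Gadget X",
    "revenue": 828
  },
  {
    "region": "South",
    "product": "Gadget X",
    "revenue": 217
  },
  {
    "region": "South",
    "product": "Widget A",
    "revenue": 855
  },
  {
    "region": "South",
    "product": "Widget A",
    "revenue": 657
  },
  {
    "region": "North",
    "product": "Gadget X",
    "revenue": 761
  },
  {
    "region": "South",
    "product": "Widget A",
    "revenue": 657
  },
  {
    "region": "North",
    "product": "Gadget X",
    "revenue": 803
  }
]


Pivot: region (rows) x product (columns) -> total revenue

     Gadget X      Widget A    
North         1564             0  
South         1045          2169  

Highest: South / Widget A = $2169

South / Widget A = $2169


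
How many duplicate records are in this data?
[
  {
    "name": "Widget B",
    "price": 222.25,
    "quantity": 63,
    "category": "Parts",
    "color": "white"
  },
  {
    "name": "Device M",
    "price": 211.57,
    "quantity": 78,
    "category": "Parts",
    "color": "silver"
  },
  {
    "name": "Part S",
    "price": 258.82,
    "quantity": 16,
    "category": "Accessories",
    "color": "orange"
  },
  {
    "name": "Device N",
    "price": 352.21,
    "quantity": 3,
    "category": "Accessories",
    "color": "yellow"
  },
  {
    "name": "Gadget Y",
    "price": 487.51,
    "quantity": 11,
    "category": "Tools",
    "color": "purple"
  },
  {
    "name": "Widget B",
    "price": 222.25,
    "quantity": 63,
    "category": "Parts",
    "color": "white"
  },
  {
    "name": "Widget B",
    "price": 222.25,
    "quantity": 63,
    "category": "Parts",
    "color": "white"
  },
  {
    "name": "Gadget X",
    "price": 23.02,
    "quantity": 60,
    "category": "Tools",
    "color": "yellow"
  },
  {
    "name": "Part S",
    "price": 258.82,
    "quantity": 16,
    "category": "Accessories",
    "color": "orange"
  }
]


Checking 9 records for duplicates:

  Row 1: Widget B ($222.25, qty 63)
  Row 2: Device M ($211.57, qty 78)
  Row 3: Part S ($258.82, qty 16)
  Row 4: Device N ($352.21, qty 3)
  Row 5: Gadget Y ($487.51, qty 11)
  Row 6: Widget B ($222.25, qty 63) <-- DUPLICATE
  Row 7: Widget B ($222.25, qty 63) <-- DUPLICATE
  Row 8: Gadget X ($23.02, qty 60)
  Row 9: Part S ($258.82, qty 16) <-- DUPLICATE

Duplicates found: 3
Unique records: 6

3 duplicates, 6 unique


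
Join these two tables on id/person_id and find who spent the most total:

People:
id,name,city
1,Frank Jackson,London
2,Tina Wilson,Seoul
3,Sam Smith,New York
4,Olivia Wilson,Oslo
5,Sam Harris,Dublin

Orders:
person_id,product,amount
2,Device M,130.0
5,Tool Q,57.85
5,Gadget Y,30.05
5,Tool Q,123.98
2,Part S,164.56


Join on: people.id = orders.person_id

Joined rows:
  Tina Wilson (Seoul) bought Device M for $130.0
  Sam Harris (Dublin) bought Tool Q for $57.85
  Sam Harris (Dublin) bought Gadget Y for $30.05
  Sam Harris (Dublin) bought Tool Q for $123.98
  Tina Wilson (Seoul) bought Part S for $164.56

Total per person:
  Tina Wilson: $294.56
  Sam Harris: $211.88

Top spender: Tina Wilson ($294.56)

Tina Wilson ($294.56)


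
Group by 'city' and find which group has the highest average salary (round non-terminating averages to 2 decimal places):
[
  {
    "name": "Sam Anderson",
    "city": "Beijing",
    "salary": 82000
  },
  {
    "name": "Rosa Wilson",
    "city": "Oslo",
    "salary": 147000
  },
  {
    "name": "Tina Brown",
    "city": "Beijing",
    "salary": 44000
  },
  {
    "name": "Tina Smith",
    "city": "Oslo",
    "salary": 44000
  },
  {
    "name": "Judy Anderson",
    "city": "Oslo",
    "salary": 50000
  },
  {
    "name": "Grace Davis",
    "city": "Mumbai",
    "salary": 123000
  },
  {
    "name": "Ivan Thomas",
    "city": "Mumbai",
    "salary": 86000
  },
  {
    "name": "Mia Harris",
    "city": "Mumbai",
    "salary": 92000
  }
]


Group by: city

Groups:
  Beijing: 2 people, avg salary = 126000/2 = $63000
  Mumbai: 3 people, avg salary = 301000/3 ≈ $100333.33
  Oslo: 3 people, avg salary = 241000/3 ≈ $80333.33

Highest average salary: Mumbai (≈$100333.33)

Mumbai (≈$100333.33)


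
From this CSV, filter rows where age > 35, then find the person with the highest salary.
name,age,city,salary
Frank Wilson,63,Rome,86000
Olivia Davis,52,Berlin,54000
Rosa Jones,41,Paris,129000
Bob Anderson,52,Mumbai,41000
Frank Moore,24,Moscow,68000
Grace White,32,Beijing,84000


Filter: age > 35
Sort by: salary (descending)

Filtered records (4):
  Rosa Jones, age 41, salary $129000
  Frank Wilson, age 63, salary $86000
  Olivia Davis, age 52, salary $54000
  Bob Anderson, age 52, salary $41000

Highest salary: Rosa Jones ($129000)

Rosa Jones


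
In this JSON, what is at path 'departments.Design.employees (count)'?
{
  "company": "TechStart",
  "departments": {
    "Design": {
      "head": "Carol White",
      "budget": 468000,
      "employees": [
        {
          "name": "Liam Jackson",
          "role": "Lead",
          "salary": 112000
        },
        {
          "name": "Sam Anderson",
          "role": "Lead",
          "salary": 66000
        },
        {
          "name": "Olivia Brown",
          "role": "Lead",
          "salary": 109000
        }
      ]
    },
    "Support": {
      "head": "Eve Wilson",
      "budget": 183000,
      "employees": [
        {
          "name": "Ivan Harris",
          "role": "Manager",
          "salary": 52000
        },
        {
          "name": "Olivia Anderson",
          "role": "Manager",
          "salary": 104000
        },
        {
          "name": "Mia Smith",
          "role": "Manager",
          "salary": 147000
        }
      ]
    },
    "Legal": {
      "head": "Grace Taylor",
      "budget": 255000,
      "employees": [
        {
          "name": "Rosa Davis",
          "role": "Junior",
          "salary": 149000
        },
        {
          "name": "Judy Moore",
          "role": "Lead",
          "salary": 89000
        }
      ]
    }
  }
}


Path: departments.Design.employees (count)

Navigate:
  -> departments
  -> Design
  -> employees (array, length 3)

3


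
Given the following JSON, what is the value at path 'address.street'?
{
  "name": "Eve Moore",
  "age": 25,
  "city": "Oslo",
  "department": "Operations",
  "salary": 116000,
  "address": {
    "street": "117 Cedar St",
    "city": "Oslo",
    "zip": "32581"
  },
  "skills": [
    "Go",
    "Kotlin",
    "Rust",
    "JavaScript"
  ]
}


Query: address.street
Path: address -> street
Value: 117 Cedar St

117 Cedar St


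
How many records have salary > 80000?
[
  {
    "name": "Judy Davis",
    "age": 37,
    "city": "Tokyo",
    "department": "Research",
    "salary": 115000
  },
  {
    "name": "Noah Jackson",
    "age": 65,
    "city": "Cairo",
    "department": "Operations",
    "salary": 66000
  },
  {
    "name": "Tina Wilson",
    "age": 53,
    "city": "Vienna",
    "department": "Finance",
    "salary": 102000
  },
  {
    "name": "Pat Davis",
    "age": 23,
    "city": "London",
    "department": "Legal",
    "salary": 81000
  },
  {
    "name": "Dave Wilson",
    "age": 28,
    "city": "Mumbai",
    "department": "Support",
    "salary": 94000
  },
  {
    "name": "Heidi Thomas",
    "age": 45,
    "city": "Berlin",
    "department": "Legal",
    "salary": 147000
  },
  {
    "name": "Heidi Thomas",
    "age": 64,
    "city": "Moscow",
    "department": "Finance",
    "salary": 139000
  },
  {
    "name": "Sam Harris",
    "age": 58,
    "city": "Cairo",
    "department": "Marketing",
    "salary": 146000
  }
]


Data: 8 records
Condition: salary > 80000

Checking each record:
  Judy Davis: 115000 MATCH
  Noah Jackson: 66000
  Tina Wilson: 102000 MATCH
  Pat Davis: 81000 MATCH
  Dave Wilson: 94000 MATCH
  Heidi Thomas: 147000 MATCH
  Heidi Thomas: 139000 MATCH
  Sam Harris: 146000 MATCH

Count: 7

7


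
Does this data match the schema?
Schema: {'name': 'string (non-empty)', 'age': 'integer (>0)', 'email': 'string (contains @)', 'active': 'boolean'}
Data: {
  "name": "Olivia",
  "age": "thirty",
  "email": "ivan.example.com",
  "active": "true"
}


Validating each field against schema:
  name: OK (non-empty string)
  age: FAIL ("thirty" is not an integer)
  email: FAIL ("ivan.example.com" does not contain @)
  active: FAIL ("true" is not a boolean)

Result: INVALID (3 errors: age, email, active)

INVALID (3 errors: age, email, active)


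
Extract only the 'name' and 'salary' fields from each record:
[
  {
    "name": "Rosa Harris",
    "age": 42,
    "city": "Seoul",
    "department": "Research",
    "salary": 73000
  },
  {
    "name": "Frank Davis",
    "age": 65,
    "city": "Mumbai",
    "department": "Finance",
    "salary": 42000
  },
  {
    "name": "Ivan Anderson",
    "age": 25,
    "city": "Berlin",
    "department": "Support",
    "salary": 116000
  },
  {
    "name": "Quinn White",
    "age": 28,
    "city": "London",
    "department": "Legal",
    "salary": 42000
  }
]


Original: 4 records with fields: name, age, city, department, salary
Keep: ['name', 'salary']
Drop: ['age', 'city', 'department']
Result: 4 records, 2 fields each

[
  {
    "name": "Rosa Harris",
    "salary": 73000
  },
  {
    "name": "Frank Davis",
    "salary": 42000
  },
  {
    "name": "Ivan Anderson",
    "salary": 116000
  },
  {
    "name": "Quinn White",
    "salary": 42000
  }
]


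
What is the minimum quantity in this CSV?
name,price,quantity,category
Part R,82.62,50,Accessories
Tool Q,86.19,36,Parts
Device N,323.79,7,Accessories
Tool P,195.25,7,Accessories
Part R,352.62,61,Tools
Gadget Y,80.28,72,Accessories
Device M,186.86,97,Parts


Computing minimum quantity:
Values: [50, 36, 7, 7, 61, 72, 97]
Min = 7

7


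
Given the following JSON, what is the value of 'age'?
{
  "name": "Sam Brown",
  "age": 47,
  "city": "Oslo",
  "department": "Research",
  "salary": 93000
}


Looking up field 'age'
Value: 47

47


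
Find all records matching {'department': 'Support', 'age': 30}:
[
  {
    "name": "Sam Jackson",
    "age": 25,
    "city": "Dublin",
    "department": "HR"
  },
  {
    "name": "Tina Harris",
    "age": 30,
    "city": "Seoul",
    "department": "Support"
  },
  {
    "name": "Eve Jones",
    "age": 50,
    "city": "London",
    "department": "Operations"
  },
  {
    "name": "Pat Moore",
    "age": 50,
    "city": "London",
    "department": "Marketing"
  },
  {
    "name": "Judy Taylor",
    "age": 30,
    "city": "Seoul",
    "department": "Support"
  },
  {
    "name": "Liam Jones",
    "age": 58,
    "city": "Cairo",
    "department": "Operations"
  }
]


Search criteria: {'department': 'Support', 'age': 30}

Checking 6 records:
  Sam Jackson: {department: HR, age: 25}
  Tina Harris: {department: Support, age: 30} <-- MATCH
  Eve Jones: {department: Operations, age: 50}
  Pat Moore: {department: Marketing, age: 50}
  Judy Taylor: {department: Support, age: 30} <-- MATCH
  Liam Jones: {department: Operations, age: 58}

Matches: ["Tina Harris", "Judy Taylor"]

["Tina Harris", "Judy Taylor"]


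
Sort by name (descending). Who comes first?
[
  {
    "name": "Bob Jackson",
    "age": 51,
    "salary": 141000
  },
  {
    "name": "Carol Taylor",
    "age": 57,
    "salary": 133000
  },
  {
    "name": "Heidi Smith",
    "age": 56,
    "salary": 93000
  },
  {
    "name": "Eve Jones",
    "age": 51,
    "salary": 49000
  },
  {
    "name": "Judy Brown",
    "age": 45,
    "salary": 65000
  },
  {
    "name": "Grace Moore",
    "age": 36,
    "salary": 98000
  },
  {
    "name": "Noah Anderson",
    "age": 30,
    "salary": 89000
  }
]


Sort by: name (descending)

Sorted order:
  1. Noah Anderson (name = Noah Anderson)
  2. Judy Brown (name = Judy Brown)
  3. Heidi Smith (name = Heidi Smith)
  4. Grace Moore (name = Grace Moore)
  5. Eve Jones (name = Eve Jones)
  6. Carol Taylor (name = Carol Taylor)
  7. Bob Jackson (name = Bob Jackson)

First: Noah Anderson

Noah Anderson


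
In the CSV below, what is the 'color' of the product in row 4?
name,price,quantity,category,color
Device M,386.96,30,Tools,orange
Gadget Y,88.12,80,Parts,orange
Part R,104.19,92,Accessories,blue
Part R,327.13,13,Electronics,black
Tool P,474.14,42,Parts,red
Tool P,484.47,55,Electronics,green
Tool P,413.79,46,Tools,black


Query: Row 4 ('Part R'), column 'color'
Value: black

black


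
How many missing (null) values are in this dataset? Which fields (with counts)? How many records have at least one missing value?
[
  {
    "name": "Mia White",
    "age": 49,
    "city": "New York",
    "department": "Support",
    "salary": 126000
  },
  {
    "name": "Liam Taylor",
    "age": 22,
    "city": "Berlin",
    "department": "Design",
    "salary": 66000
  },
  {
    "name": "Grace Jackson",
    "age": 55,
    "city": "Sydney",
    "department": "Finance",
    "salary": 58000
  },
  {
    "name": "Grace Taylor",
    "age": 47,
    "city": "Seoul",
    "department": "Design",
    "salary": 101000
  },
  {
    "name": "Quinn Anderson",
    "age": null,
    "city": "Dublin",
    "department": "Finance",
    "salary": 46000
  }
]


Checking for missing (null) values in 5 records:

  Mia White: complete
  Liam Taylor: complete
  Grace Jackson: complete
  Grace Taylor: complete
  Quinn Anderson: age

Per field:
  name: 0 missing
  age: 1 missing
  city: 0 missing
  department: 0 missing
  salary: 0 missing

Total missing values: 1
Records with any missing: 1

1 missing values (age: 1); 1 incomplete records


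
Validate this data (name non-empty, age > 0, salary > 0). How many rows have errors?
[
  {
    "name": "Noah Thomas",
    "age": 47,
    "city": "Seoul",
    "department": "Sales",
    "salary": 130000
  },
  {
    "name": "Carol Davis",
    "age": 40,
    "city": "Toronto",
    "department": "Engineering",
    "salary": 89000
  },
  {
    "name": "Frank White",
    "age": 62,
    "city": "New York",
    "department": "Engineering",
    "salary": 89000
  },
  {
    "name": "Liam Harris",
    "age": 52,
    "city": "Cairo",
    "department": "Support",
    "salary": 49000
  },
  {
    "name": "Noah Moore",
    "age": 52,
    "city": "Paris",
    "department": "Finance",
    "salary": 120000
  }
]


Validating 5 records:
Rules: name non-empty, age > 0, salary > 0

  Row 1 (Noah Thomas): OK
  Row 2 (Carol Davis): OK
  Row 3 (Frank White): OK
  Row 4 (Liam Harris): OK
  Row 5 (Noah Moore): OK

Total errors: 0

0 errors


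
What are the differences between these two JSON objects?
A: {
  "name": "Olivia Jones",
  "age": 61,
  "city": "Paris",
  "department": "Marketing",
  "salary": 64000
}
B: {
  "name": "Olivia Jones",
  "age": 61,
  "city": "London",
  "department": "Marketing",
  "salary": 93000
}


Comparing each field (in key order):
  name: same
  age: same
  city: DIFFERENT
  department: same
  salary: DIFFERENT
Differences:
  city: Paris -> London
  salary: 64000 -> 93000

2 field(s) changed

2 changes: city, salary


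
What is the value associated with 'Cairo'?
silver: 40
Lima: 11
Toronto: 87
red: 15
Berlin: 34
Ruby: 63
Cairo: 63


Looking up key 'Cairo'
Value: 63

63


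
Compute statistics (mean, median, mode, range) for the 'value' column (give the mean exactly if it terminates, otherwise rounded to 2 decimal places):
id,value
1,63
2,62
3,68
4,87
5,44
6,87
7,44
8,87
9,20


Data: [63, 62, 68, 87, 44, 87, 44, 87, 20]
Count: 9
Sum: 562
Mean: 562/9 ≈ 62.44 (rounded to 2 decimal places)
Sorted: [20, 44, 44, 62, 63, 68, 87, 87, 87]
Median: 63.0
Mode: 87 (3 times)
Range: 87 - 20 = 67
Min: 20, Max: 87

mean≈62.44, median=63.0, mode=87, range=67


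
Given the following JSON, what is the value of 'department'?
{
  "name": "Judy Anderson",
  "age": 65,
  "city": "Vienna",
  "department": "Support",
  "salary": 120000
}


Looking up field 'department'
Value: Support

Support


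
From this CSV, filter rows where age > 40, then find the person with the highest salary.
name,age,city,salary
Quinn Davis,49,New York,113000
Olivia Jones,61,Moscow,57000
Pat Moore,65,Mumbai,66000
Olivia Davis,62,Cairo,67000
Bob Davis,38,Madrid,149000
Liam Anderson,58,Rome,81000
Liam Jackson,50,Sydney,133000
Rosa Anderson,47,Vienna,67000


Filter: age > 40
Sort by: salary (descending)

Filtered records (7):
  Liam Jackson, age 50, salary $133000
  Quinn Davis, age 49, salary $113000
  Liam Anderson, age 58, salary $81000
  Olivia Davis, age 62, salary $67000
  Rosa Anderson, age 47, salary $67000
  Pat Moore, age 65, salary $66000
  Olivia Jones, age 61, salary $57000

Highest salary: Liam Jackson ($133000)

Liam Jackson
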